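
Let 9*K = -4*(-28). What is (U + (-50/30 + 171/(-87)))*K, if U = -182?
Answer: -1808800/783 ≈ -2310.1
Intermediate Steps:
K = 112/9 (K = (-4*(-28))/9 = (1/9)*112 = 112/9 ≈ 12.444)
(U + (-50/30 + 171/(-87)))*K = (-182 + (-50/30 + 171/(-87)))*(112/9) = (-182 + (-50*1/30 + 171*(-1/87)))*(112/9) = (-182 + (-5/3 - 57/29))*(112/9) = (-182 - 316/87)*(112/9) = -16150/87*112/9 = -1808800/783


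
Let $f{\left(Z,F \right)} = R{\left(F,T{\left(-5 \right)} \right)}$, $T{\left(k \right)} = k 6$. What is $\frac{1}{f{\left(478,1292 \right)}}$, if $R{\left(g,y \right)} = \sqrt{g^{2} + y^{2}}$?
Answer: $\frac{\sqrt{417541}}{835082} \approx 0.00077379$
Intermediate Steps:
$T{\left(k \right)} = 6 k$
$f{\left(Z,F \right)} = \sqrt{900 + F^{2}}$ ($f{\left(Z,F \right)} = \sqrt{F^{2} + \left(6 \left(-5\right)\right)^{2}} = \sqrt{F^{2} + \left(-30\right)^{2}} = \sqrt{F^{2} + 900} = \sqrt{900 + F^{2}}$)
$\frac{1}{f{\left(478,1292 \right)}} = \frac{1}{\sqrt{900 + 1292^{2}}} = \frac{1}{\sqrt{900 + 1669264}} = \frac{1}{\sqrt{1670164}} = \frac{1}{2 \sqrt{417541}} = \frac{\sqrt{417541}}{835082}$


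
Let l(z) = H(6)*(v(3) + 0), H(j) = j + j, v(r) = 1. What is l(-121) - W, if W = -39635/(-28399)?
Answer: 301153/28399 ≈ 10.604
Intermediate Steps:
W = 39635/28399 (W = -39635*(-1/28399) = 39635/28399 ≈ 1.3956)
H(j) = 2*j
l(z) = 12 (l(z) = (2*6)*(1 + 0) = 12*1 = 12)
l(-121) - W = 12 - 1*39635/28399 = 12 - 39635/28399 = 301153/28399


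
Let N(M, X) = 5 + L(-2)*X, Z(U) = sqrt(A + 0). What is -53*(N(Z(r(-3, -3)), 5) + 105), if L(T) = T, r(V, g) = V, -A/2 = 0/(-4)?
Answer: -5300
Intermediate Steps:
A = 0 (A = -0/(-4) = -0*(-1)/4 = -2*0 = 0)
Z(U) = 0 (Z(U) = sqrt(0 + 0) = sqrt(0) = 0)
N(M, X) = 5 - 2*X
-53*(N(Z(r(-3, -3)), 5) + 105) = -53*((5 - 2*5) + 105) = -53*((5 - 10) + 105) = -53*(-5 + 105) = -53*100 = -5300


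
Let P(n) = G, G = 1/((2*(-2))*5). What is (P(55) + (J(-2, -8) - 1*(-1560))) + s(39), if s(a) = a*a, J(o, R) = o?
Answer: 61579/20 ≈ 3078.9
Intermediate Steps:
s(a) = a²
G = -1/20 (G = 1/(-4*5) = 1/(-20) = -1/20 ≈ -0.050000)
P(n) = -1/20
(P(55) + (J(-2, -8) - 1*(-1560))) + s(39) = (-1/20 + (-2 - 1*(-1560))) + 39² = (-1/20 + (-2 + 1560)) + 1521 = (-1/20 + 1558) + 1521 = 31159/20 + 1521 = 61579/20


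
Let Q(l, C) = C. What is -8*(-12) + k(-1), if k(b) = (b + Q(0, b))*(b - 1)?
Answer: 100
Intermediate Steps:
k(b) = 2*b*(-1 + b) (k(b) = (b + b)*(b - 1) = (2*b)*(-1 + b) = 2*b*(-1 + b))
-8*(-12) + k(-1) = -8*(-12) + 2*(-1)*(-1 - 1) = 96 + 2*(-1)*(-2) = 96 + 4 = 100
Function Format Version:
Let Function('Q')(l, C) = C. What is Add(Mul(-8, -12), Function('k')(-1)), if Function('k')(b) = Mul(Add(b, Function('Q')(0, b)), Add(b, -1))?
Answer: 100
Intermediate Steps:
Function('k')(b) = Mul(2, b, Add(-1, b)) (Function('k')(b) = Mul(Add(b, b), Add(b, -1)) = Mul(Mul(2, b), Add(-1, b)) = Mul(2, b, Add(-1, b)))
Add(Mul(-8, -12), Function('k')(-1)) = Add(Mul(-8, -12), Mul(2, -1, Add(-1, -1))) = Add(96, Mul(2, -1, -2)) = Add(96, 4) = 100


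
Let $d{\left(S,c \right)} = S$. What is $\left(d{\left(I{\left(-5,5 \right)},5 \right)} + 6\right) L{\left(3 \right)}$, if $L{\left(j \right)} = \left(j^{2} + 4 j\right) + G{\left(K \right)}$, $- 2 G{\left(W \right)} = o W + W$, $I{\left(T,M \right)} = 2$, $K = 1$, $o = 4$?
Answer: $148$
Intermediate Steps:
$G{\left(W \right)} = - \frac{5 W}{2}$ ($G{\left(W \right)} = - \frac{4 W + W}{2} = - \frac{5 W}{2}$)
$L{\left(j \right)} = - \frac{5}{2} + j^{2} + 4 j$ ($L{\left(j \right)} = \left(j^{2} + 4 j\right) - \frac{5}{2} = - \frac{5}{2} + j^{2} + 4 j$)
$\left(d{\left(I{\left(-5,5 \right)},5 \right)} + 6\right) L{\left(3 \right)} = \left(2 + 6\right) \left(- \frac{5}{2} + 3^{2} + 4 \cdot 3\right) = 8 \left(- \frac{5}{2} + 9 + 12\right) = 8 \cdot \frac{37}{2} = 148$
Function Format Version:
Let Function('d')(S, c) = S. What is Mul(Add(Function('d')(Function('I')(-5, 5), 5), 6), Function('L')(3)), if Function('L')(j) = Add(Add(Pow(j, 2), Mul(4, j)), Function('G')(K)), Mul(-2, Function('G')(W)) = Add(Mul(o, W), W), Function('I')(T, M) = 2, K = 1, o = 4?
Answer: 148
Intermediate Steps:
Function('G')(W) = Mul(Rational(-5, 2), W) (Function('G')(W) = Mul(Rational(-1, 2), Add(Mul(4, W), W)) = Mul(Rational(-1, 2), Mul(5, W)) = Mul(Rational(-5, 2), W))
Function('L')(j) = Add(Rational(-5, 2), Pow(j, 2), Mul(4, j)) (Function('L')(j) = Add(Add(Pow(j, 2), Mul(4, j)), Mul(Rational(-5, 2), 1)) = Add(Add(Pow(j, 2), Mul(4, j)), Rational(-5, 2)) = Add(Rational(-5, 2), Pow(j, 2), Mul(4, j)))
Mul(Add(Function('d')(Function('I')(-5, 5), 5), 6), Function('L')(3)) = Mul(Add(2, 6), Add(Rational(-5, 2), Pow(3, 2), Mul(4, 3))) = Mul(8, Add(Rational(-5, 2), 9, 12)) = Mul(8, Rational(37, 2)) = 148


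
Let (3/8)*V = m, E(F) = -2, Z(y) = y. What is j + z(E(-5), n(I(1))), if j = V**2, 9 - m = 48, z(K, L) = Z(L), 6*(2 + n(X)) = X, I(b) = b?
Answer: 64885/6 ≈ 10814.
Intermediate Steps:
n(X) = -2 + X/6
z(K, L) = L
m = -39 (m = 9 - 1*48 = 9 - 48 = -39)
V = -104 (V = (8/3)*(-39) = -104)
j = 10816 (j = (-104)**2 = 10816)
j + z(E(-5), n(I(1))) = 10816 + (-2 + (1/6)*1) = 10816 + (-2 + 1/6) = 10816 - 11/6 = 64885/6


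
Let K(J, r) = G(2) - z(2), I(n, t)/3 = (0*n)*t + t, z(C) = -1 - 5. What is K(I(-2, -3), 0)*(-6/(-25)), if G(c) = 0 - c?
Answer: 24/25 ≈ 0.96000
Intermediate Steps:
G(c) = -c
z(C) = -6
I(n, t) = 3*t (I(n, t) = 3*((0*n)*t + t) = 3*(0*t + t) = 3*(0 + t) = 3*t)
K(J, r) = 4 (K(J, r) = -1*2 - 1*(-6) = -2 + 6 = 4)
K(I(-2, -3), 0)*(-6/(-25)) = 4*(-6/(-25)) = 4*(-6*(-1/25)) = 4*(6/25) = 24/25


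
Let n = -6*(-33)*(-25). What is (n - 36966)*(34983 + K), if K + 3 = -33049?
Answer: -80939796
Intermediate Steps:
K = -33052 (K = -3 - 33049 = -33052)
n = -4950 (n = 198*(-25) = -4950)
(n - 36966)*(34983 + K) = (-4950 - 36966)*(34983 - 33052) = -41916*1931 = -80939796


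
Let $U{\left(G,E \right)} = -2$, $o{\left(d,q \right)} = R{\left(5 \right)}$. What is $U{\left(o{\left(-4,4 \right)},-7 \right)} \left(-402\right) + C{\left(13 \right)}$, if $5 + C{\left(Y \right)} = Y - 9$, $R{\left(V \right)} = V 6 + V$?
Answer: $803$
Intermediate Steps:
$R{\left(V \right)} = 7 V$ ($R{\left(V \right)} = 6 V + V = 7 V$)
$o{\left(d,q \right)} = 35$ ($o{\left(d,q \right)} = 7 \cdot 5 = 35$)
$C{\left(Y \right)} = -14 + Y$ ($C{\left(Y \right)} = -5 + \left(Y - 9\right) = -5 + \left(-9 + Y\right) = -14 + Y$)
$U{\left(o{\left(-4,4 \right)},-7 \right)} \left(-402\right) + C{\left(13 \right)} = \left(-2\right) \left(-402\right) + \left(-14 + 13\right) = 804 - 1 = 803$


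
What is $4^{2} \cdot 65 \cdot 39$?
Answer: $40560$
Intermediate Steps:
$4^{2} \cdot 65 \cdot 39 = 16 \cdot 65 \cdot 39 = 1040 \cdot 39 = 40560$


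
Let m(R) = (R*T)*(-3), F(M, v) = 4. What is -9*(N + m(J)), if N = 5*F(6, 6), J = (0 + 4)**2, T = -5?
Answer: -2340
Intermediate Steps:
J = 16 (J = 4**2 = 16)
N = 20 (N = 5*4 = 20)
m(R) = 15*R (m(R) = (R*(-5))*(-3) = -5*R*(-3) = 15*R)
-9*(N + m(J)) = -9*(20 + 15*16) = -9*(20 + 240) = -9*260 = -2340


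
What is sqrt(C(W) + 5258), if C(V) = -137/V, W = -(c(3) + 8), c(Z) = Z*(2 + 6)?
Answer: sqrt(336786)/8 ≈ 72.542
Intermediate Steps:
c(Z) = 8*Z (c(Z) = Z*8 = 8*Z)
W = -32 (W = -(8*3 + 8) = -(24 + 8) = -1*32 = -32)
sqrt(C(W) + 5258) = sqrt(-137/(-32) + 5258) = sqrt(-137*(-1/32) + 5258) = sqrt(137/32 + 5258) = sqrt(168393/32) = sqrt(336786)/8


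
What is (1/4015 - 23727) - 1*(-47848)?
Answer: 96845816/4015 ≈ 24121.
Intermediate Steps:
(1/4015 - 23727) - 1*(-47848) = (1/4015 - 23727) + 47848 = -95263904/4015 + 47848 = 96845816/4015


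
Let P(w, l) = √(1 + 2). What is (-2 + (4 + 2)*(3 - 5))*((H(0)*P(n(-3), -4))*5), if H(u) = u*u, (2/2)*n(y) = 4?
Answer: 0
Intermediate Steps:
n(y) = 4
P(w, l) = √3
H(u) = u²
(-2 + (4 + 2)*(3 - 5))*((H(0)*P(n(-3), -4))*5) = (-2 + (4 + 2)*(3 - 5))*((0²*√3)*5) = (-2 + 6*(-2))*((0*√3)*5) = (-2 - 12)*(0*5) = -14*0 = 0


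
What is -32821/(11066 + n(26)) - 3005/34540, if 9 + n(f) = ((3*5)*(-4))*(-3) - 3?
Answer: -116739551/38802236 ≈ -3.0086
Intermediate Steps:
n(f) = 168 (n(f) = -9 + (((3*5)*(-4))*(-3) - 3) = -9 + ((15*(-4))*(-3) - 3) = -9 + (-60*(-3) - 3) = -9 + (180 - 3) = -9 + 177 = 168)
-32821/(11066 + n(26)) - 3005/34540 = -32821/(11066 + 168) - 3005/34540 = -32821/11234 - 3005*1/34540 = -32821*1/11234 - 601/6908 = -32821/11234 - 601/6908 = -116739551/38802236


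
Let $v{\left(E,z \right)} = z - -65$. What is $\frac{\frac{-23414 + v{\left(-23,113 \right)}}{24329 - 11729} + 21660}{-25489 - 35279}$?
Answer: $- \frac{68223191}{191419200} \approx -0.35641$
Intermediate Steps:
$v{\left(E,z \right)} = 65 + z$ ($v{\left(E,z \right)} = z + 65 = 65 + z$)
$\frac{\frac{-23414 + v{\left(-23,113 \right)}}{24329 - 11729} + 21660}{-25489 - 35279} = \frac{\frac{-23414 + \left(65 + 113\right)}{24329 - 11729} + 21660}{-25489 - 35279} = \frac{\frac{-23414 + 178}{12600} + 21660}{-60768} = \left(\left(-23236\right) \frac{1}{12600} + 21660\right) \left(- \frac{1}{60768}\right) = \left(- \frac{5809}{3150} + 21660\right) \left(- \frac{1}{60768}\right) = \frac{68223191}{3150} \left(- \frac{1}{60768}\right) = - \frac{68223191}{191419200}$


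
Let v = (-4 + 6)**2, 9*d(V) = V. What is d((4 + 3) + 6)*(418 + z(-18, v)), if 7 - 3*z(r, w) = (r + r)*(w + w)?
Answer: 20137/27 ≈ 745.81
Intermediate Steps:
d(V) = V/9
v = 4 (v = 2**2 = 4)
z(r, w) = 7/3 - 4*r*w/3 (z(r, w) = 7/3 - (r + r)*(w + w)/3 = 7/3 - 2*r*2*w/3 = 7/3 - 4*r*w/3)
d((4 + 3) + 6)*(418 + z(-18, v)) = (((4 + 3) + 6)/9)*(418 + (7/3 - 4/3*(-18)*4)) = ((7 + 6)/9)*(418 + (7/3 + 96)) = ((1/9)*13)*(418 + 295/3) = (13/9)*(1549/3) = 20137/27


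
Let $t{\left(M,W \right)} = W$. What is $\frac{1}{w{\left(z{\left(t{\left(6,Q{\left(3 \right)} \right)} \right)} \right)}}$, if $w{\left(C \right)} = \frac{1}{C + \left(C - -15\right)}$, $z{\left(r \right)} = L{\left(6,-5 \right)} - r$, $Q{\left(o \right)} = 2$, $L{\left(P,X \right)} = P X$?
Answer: $-49$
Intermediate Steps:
$z{\left(r \right)} = -30 - r$ ($z{\left(r \right)} = 6 \left(-5\right) - r = -30 - r$)
$w{\left(C \right)} = \frac{1}{15 + 2 C}$ ($w{\left(C \right)} = \frac{1}{C + \left(C + 15\right)} = \frac{1}{C + \left(15 + C\right)} = \frac{1}{15 + 2 C}$)
$\frac{1}{w{\left(z{\left(t{\left(6,Q{\left(3 \right)} \right)} \right)} \right)}} = \frac{1}{\frac{1}{15 + 2 \left(-30 - 2\right)}} = \frac{1}{\frac{1}{15 + 2 \left(-32\right)}} = \frac{1}{\frac{1}{15 - 64}} = \frac{1}{\frac{1}{-49}} = \frac{1}{- \frac{1}{49}} = -49$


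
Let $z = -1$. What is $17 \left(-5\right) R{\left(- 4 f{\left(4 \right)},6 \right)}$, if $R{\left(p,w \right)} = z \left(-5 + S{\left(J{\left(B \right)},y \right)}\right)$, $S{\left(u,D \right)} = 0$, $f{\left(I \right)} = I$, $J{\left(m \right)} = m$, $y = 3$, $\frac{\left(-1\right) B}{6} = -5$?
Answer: $-425$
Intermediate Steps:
$B = 30$ ($B = \left(-6\right) \left(-5\right) = 30$)
$R{\left(p,w \right)} = 5$ ($R{\left(p,w \right)} = - (-5 + 0) = \left(-1\right) \left(-5\right) = 5$)
$17 \left(-5\right) R{\left(- 4 f{\left(4 \right)},6 \right)} = 17 \left(-5\right) 5 = \left(-85\right) 5 = -425$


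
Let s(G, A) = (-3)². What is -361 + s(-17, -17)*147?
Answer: 962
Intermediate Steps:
s(G, A) = 9
-361 + s(-17, -17)*147 = -361 + 9*147 = -361 + 1323 = 962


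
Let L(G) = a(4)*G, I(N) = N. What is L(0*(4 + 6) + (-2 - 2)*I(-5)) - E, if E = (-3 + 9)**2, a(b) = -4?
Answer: -116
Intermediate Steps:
L(G) = -4*G
E = 36 (E = 6**2 = 36)
L(0*(4 + 6) + (-2 - 2)*I(-5)) - E = -4*(0*(4 + 6) + (-2 - 2)*(-5)) - 1*36 = -4*(0*10 - 4*(-5)) - 36 = -4*(0 + 20) - 36 = -4*20 - 36 = -80 - 36 = -116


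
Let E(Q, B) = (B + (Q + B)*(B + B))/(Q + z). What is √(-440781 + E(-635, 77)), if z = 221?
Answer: I*√8390284034/138 ≈ 663.76*I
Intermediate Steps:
E(Q, B) = (B + 2*B*(B + Q))/(221 + Q) (E(Q, B) = (B + (Q + B)*(B + B))/(Q + 221) = (B + (B + Q)*(2*B))/(221 + Q) = (B + 2*B*(B + Q))/(221 + Q))
√(-440781 + E(-635, 77)) = √(-440781 + 77*(1 + 2*77 + 2*(-635))/(221 - 635)) = √(-440781 + 77*(1 + 154 - 1270)/(-414)) = √(-440781 + 77*(-1/414)*(-1115)) = √(-440781 + 85855/414) = √(-182397479/414) = I*√8390284034/138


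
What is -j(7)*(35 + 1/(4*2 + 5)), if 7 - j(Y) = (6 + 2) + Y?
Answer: 3648/13 ≈ 280.62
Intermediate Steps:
j(Y) = -1 - Y (j(Y) = 7 - ((6 + 2) + Y) = 7 - (8 + Y) = 7 + (-8 - Y) = -1 - Y)
-j(7)*(35 + 1/(4*2 + 5)) = -(-1 - 1*7)*(35 + 1/(4*2 + 5)) = -(-1 - 7)*(35 + 1/(8 + 5)) = -(-8)*(35 + 1/13) = -(-8)*456/13 = -1*(-3648/13) = 3648/13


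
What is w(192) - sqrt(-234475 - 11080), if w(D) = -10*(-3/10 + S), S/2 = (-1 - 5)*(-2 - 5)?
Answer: -837 - I*sqrt(245555) ≈ -837.0 - 495.54*I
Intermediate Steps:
S = 84 (S = 2*((-1 - 5)*(-2 - 5)) = 2*(-6*(-7)) = 2*42 = 84)
w(D) = -837 (w(D) = -10*(-3/10 + 84) = -10*837/10 = -837)
w(192) - sqrt(-234475 - 11080) = -837 - sqrt(-234475 - 11080) = -837 - sqrt(-245555) = -837 - I*sqrt(245555)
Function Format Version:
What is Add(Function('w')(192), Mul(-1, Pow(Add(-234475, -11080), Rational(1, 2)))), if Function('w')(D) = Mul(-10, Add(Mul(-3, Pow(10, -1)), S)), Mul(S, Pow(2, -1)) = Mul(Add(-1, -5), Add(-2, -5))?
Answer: Add(-837, Mul(-1, I, Pow(245555, Rational(1, 2)))) ≈ Add(-837.00, Mul(-495.54, I))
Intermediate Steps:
S = 84 (S = Mul(2, Mul(Add(-1, -5), Add(-2, -5))) = Mul(2, Mul(-6, -7)) = Mul(2, 42) = 84)
Function('w')(D) = -837 (Function('w')(D) = Mul(-10, Add(Mul(-3, Pow(10, -1)), 84)) = Mul(-10, Add(Mul(-3, Rational(1, 10)), 84)) = Mul(-10, Add(Rational(-3, 10), 84)) = Mul(-10, Rational(837, 10)) = -837)
Add(Function('w')(192), Mul(-1, Pow(Add(-234475, -11080), Rational(1, 2)))) = Add(-837, Mul(-1, Pow(Add(-234475, -11080), Rational(1, 2)))) = Add(-837, Mul(-1, Pow(-245555, Rational(1, 2)))) = Add(-837, Mul(-1, Mul(I, Pow(245555, Rational(1, 2))))) = Add(-837, Mul(-1, I, Pow(245555, Rational(1, 2))))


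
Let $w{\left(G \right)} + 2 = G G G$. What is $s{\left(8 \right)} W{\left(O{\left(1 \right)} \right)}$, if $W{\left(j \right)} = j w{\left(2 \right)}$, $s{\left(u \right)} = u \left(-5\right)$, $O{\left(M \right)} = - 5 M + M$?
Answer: $960$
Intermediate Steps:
$O{\left(M \right)} = - 4 M$
$s{\left(u \right)} = - 5 u$
$w{\left(G \right)} = -2 + G^{3}$ ($w{\left(G \right)} = -2 + G G G = -2 + G^{2} G = -2 + G^{3}$)
$W{\left(j \right)} = 6 j$ ($W{\left(j \right)} = j \left(-2 + 2^{3}\right) = j \left(-2 + 8\right) = j 6 = 6 j$)
$s{\left(8 \right)} W{\left(O{\left(1 \right)} \right)} = \left(-5\right) 8 \cdot 6 \left(\left(-4\right) 1\right) = - 40 \cdot 6 \left(-4\right) = \left(-40\right) \left(-24\right) = 960$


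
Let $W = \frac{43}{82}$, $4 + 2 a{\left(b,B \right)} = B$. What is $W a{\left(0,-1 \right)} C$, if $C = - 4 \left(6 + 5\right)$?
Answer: $\frac{2365}{41} \approx 57.683$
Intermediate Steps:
$a{\left(b,B \right)} = -2 + \frac{B}{2}$
$W = \frac{43}{82}$ ($W = 43 \cdot \frac{1}{82} = \frac{43}{82} \approx 0.52439$)
$C = -44$ ($C = \left(-4\right) 11 = -44$)
$W a{\left(0,-1 \right)} C = \frac{43 \left(-2 + \frac{1}{2} \left(-1\right)\right) \left(-44\right)}{82} = \frac{43 \left(-2 - \frac{1}{2}\right) \left(-44\right)}{82} = \frac{43 \left(\left(- \frac{5}{2}\right) \left(-44\right)\right)}{82} = \frac{43}{82} \cdot 110 = \frac{2365}{41}$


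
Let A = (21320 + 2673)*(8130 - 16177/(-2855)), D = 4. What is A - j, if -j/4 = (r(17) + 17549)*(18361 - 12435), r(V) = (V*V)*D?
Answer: 1823152635311/2855 ≈ 6.3858e+8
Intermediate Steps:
r(V) = 4*V² (r(V) = (V*V)*4 = V²*4 = 4*V²)
A = 557293256711/2855 (A = 23993*(8130 - 16177*(-1/2855)) = 23993*(8130 + 16177/2855) = 23993*(23227327/2855) = 557293256711/2855 ≈ 1.9520e+8)
j = -443383320 (j = -4*(4*17² + 17549)*(18361 - 12435) = -4*(4*289 + 17549)*5926 = -4*(1156 + 17549)*5926 = -74820*5926 = -4*110845830 = -443383320)
A - j = 557293256711/2855 - 1*(-443383320) = 557293256711/2855 + 443383320 = 1823152635311/2855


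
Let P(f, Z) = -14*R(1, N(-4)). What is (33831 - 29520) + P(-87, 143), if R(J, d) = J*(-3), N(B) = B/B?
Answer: 4353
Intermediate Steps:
N(B) = 1
R(J, d) = -3*J
P(f, Z) = 42 (P(f, Z) = -(-42) = -14*(-3) = 42)
(33831 - 29520) + P(-87, 143) = (33831 - 29520) + 42 = 4311 + 42 = 4353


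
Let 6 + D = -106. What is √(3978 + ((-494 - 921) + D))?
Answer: √2451 ≈ 49.508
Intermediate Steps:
D = -112 (D = -6 - 106 = -112)
√(3978 + ((-494 - 921) + D)) = √(3978 + ((-494 - 921) - 112)) = √(3978 + (-1415 - 112)) = √(3978 - 1527) = √2451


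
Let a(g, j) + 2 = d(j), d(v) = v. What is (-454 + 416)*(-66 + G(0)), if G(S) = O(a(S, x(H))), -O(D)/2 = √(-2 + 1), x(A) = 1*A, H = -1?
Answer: 2508 + 76*I ≈ 2508.0 + 76.0*I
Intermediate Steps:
x(A) = A
a(g, j) = -2 + j
O(D) = -2*I (O(D) = -2*√(-2 + 1) = -2*I)
G(S) = -2*I
(-454 + 416)*(-66 + G(0)) = (-454 + 416)*(-66 - 2*I) = -38*(-66 - 2*I) = 2508 + 76*I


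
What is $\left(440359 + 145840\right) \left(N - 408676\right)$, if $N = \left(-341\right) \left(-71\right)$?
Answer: $-225372998535$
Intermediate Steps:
$N = 24211$
$\left(440359 + 145840\right) \left(N - 408676\right) = \left(440359 + 145840\right) \left(24211 - 408676\right) = 586199 \left(-384465\right) = -225372998535$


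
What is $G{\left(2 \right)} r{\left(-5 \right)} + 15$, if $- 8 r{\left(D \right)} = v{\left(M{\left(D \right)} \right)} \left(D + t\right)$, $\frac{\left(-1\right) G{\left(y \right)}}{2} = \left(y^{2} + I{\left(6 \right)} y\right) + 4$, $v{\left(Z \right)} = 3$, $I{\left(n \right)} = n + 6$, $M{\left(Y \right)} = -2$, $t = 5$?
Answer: $15$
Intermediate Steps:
$I{\left(n \right)} = 6 + n$
$G{\left(y \right)} = -8 - 24 y - 2 y^{2}$ ($G{\left(y \right)} = - 2 \left(\left(y^{2} + \left(6 + 6\right) y\right) + 4\right) = - 2 \left(\left(y^{2} + 12 y\right) + 4\right) = - 2 \left(4 + y^{2} + 12 y\right) = -8 - 24 y - 2 y^{2}$)
$r{\left(D \right)} = - \frac{15}{8} - \frac{3 D}{8}$ ($r{\left(D \right)} = - \frac{3 \left(D + 5\right)}{8} = - \frac{3 \left(5 + D\right)}{8} = - \frac{15 + 3 D}{8} = - \frac{15}{8} - \frac{3 D}{8}$)
$G{\left(2 \right)} r{\left(-5 \right)} + 15 = \left(-8 - 48 - 2 \cdot 2^{2}\right) \left(- \frac{15}{8} - - \frac{15}{8}\right) + 15 = \left(-8 - 48 - 8\right) \left(- \frac{15}{8} + \frac{15}{8}\right) + 15 = \left(-8 - 48 - 8\right) 0 + 15 = \left(-64\right) 0 + 15 = 0 + 15 = 15$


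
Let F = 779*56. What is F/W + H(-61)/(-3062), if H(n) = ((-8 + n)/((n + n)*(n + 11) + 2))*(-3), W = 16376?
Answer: 11320577227/4249645692 ≈ 2.6639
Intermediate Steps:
F = 43624
H(n) = -3*(-8 + n)/(2 + 2*n*(11 + n)) (H(n) = ((-8 + n)/((2*n)*(11 + n) + 2))*(-3) = ((-8 + n)/(2*n*(11 + n) + 2))*(-3) = ((-8 + n)/(2 + 2*n*(11 + n)))*(-3) = -3*(-8 + n)/(2 + 2*n*(11 + n)))
F/W + H(-61)/(-3062) = 43624/16376 + (3*(8 - 1*(-61))/(2*(1 + (-61)² + 11*(-61))))/(-3062) = 43624*(1/16376) + (3*(8 + 61)/(2*(1 + 3721 - 671)))*(-1/3062) = 5453/2047 + ((3/2)*69/3051)*(-1/3062) = 5453/2047 + ((3/2)*(1/3051)*69)*(-1/3062) = 5453/2047 + (23/678)*(-1/3062) = 5453/2047 - 23/2076036 = 11320577227/4249645692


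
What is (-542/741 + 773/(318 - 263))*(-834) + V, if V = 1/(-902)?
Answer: -12377841703/1113970 ≈ -11111.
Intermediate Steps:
V = -1/902 ≈ -0.0011086
(-542/741 + 773/(318 - 263))*(-834) + V = (-542/741 + 773/(318 - 263))*(-834) - 1/902 = (-542*1/741 + 773/55)*(-834) - 1/902 = (-542/741 + 773*(1/55))*(-834) - 1/902 = (-542/741 + 773/55)*(-834) - 1/902 = (542983/40755)*(-834) - 1/902 = -150949274/13585 - 1/902 = -12377841703/1113970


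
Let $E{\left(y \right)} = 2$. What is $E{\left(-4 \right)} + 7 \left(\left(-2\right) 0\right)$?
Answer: $2$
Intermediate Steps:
$E{\left(-4 \right)} + 7 \left(\left(-2\right) 0\right) = 2 + 7 \left(\left(-2\right) 0\right) = 2 + 7 \cdot 0 = 2 + 0 = 2$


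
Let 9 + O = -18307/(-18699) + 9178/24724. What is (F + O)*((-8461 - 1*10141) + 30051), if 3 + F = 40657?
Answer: 107571254012634395/231157038 ≈ 4.6536e+8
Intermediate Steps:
F = 40654 (F = -3 + 40657 = 40654)
O = -1768292497/231157038 (O = -9 + (-18307/(-18699) + 9178/24724) = -9 + (-18307*(-1/18699) + 9178*(1/24724)) = -9 + (18307/18699 + 4589/12362) = -9 + 312120845/231157038 = -1768292497/231157038 ≈ -7.6497)
(F + O)*((-8461 - 1*10141) + 30051) = (40654 - 1768292497/231157038)*((-8461 - 1*10141) + 30051) = 9395689930355*((-8461 - 10141) + 30051)/231157038 = 9395689930355*(-18602 + 30051)/231157038 = (9395689930355/231157038)*11449 = 107571254012634395/231157038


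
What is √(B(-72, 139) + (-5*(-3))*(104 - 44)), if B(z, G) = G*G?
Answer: √20221 ≈ 142.20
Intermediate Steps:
B(z, G) = G²
√(B(-72, 139) + (-5*(-3))*(104 - 44)) = √(139² + (-5*(-3))*(104 - 44)) = √(19321 + 15*60) = √(19321 + 900) = √20221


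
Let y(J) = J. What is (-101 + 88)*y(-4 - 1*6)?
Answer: 130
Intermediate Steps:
(-101 + 88)*y(-4 - 1*6) = (-101 + 88)*(-4 - 1*6) = -13*(-4 - 6) = -13*(-10) = 130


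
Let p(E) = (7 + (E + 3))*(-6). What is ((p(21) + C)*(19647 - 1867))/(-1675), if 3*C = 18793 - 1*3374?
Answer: -52845716/1005 ≈ -52583.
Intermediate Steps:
p(E) = -60 - 6*E (p(E) = (7 + (3 + E))*(-6) = (10 + E)*(-6) = -60 - 6*E)
C = 15419/3 (C = (18793 - 1*3374)/3 = (18793 - 3374)/3 = (⅓)*15419 = 15419/3 ≈ 5139.7)
((p(21) + C)*(19647 - 1867))/(-1675) = (((-60 - 6*21) + 15419/3)*(19647 - 1867))/(-1675) = (((-60 - 126) + 15419/3)*17780)*(-1/1675) = ((-186 + 15419/3)*17780)*(-1/1675) = ((14861/3)*17780)*(-1/1675) = (264228580/3)*(-1/1675) = -52845716/1005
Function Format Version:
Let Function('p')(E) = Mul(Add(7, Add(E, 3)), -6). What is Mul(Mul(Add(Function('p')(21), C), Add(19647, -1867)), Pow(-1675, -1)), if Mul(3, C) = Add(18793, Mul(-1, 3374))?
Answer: Rational(-52845716, 1005) ≈ -52583.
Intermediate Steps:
Function('p')(E) = Add(-60, Mul(-6, E)) (Function('p')(E) = Mul(Add(7, Add(3, E)), -6) = Mul(Add(10, E), -6) = Add(-60, Mul(-6, E)))
C = Rational(15419, 3) (C = Mul(Rational(1, 3), Add(18793, Mul(-1, 3374))) = Mul(Rational(1, 3), Add(18793, -3374)) = Mul(Rational(1, 3), 15419) = Rational(15419, 3) ≈ 5139.7)
Mul(Mul(Add(Function('p')(21), C), Add(19647, -1867)), Pow(-1675, -1)) = Mul(Mul(Add(Add(-60, Mul(-6, 21)), Rational(15419, 3)), Add(19647, -1867)), Pow(-1675, -1)) = Mul(Mul(Add(Add(-60, -126), Rational(15419, 3)), 17780), Rational(-1, 1675)) = Mul(Mul(Add(-186, Rational(15419, 3)), 17780), Rational(-1, 1675)) = Mul(Mul(Rational(14861, 3), 17780), Rational(-1, 1675)) = Mul(Rational(264228580, 3), Rational(-1, 1675)) = Rational(-52845716, 1005)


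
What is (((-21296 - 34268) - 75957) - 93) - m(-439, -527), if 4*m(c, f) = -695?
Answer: -525761/4 ≈ -1.3144e+5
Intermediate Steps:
m(c, f) = -695/4 (m(c, f) = (¼)*(-695) = -695/4)
(((-21296 - 34268) - 75957) - 93) - m(-439, -527) = (((-21296 - 34268) - 75957) - 93) - 1*(-695/4) = ((-55564 - 75957) - 93) + 695/4 = (-131521 - 93) + 695/4 = -131614 + 695/4 = -525761/4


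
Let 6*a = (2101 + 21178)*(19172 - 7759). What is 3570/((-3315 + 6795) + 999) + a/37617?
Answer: 396933643291/336973086 ≈ 1177.9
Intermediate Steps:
a = 265683227/6 (a = ((2101 + 21178)*(19172 - 7759))/6 = (23279*11413)/6 = (⅙)*265683227 = 265683227/6 ≈ 4.4281e+7)
3570/((-3315 + 6795) + 999) + a/37617 = 3570/((-3315 + 6795) + 999) + (265683227/6)/37617 = 3570/(3480 + 999) + (265683227/6)*(1/37617) = 3570/4479 + 265683227/225702 = 3570*(1/4479) + 265683227/225702 = 1190/1493 + 265683227/225702 = 396933643291/336973086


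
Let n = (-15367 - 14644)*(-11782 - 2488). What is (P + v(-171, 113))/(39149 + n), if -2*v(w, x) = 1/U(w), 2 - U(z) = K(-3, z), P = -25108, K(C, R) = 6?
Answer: -200863/3426368952 ≈ -5.8623e-5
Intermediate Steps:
U(z) = -4 (U(z) = 2 - 1*6 = 2 - 6 = -4)
n = 428256970 (n = -30011*(-14270) = 428256970)
v(w, x) = ⅛ (v(w, x) = -½/(-4) = -½*(-¼) = ⅛)
(P + v(-171, 113))/(39149 + n) = (-25108 + ⅛)/(39149 + 428256970) = -200863/8/428296119 = -200863/8*1/428296119 = -200863/3426368952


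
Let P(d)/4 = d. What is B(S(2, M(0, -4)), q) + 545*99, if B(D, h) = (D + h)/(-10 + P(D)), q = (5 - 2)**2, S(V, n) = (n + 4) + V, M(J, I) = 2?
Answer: 1187027/22 ≈ 53956.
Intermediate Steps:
P(d) = 4*d
S(V, n) = 4 + V + n (S(V, n) = (4 + n) + V = 4 + V + n)
q = 9 (q = 3**2 = 9)
B(D, h) = (D + h)/(-10 + 4*D)
B(S(2, M(0, -4)), q) + 545*99 = ((4 + 2 + 2) + 9)/(2*(-5 + 2*(4 + 2 + 2))) + 545*99 = (8 + 9)/(2*(-5 + 2*8)) + 53955 = (1/2)*17/(-5 + 16) + 53955 = (1/2)*17/11 + 53955 = (1/2)*(1/11)*17 + 53955 = 17/22 + 53955 = 1187027/22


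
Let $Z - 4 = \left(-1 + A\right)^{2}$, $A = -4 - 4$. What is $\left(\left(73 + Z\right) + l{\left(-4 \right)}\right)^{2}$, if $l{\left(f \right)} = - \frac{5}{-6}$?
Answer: $\frac{908209}{36} \approx 25228.0$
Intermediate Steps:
$A = -8$
$l{\left(f \right)} = \frac{5}{6}$ ($l{\left(f \right)} = \left(-5\right) \left(- \frac{1}{6}\right) = \frac{5}{6}$)
$Z = 85$ ($Z = 4 + \left(-1 - 8\right)^{2} = 4 + \left(-9\right)^{2} = 4 + 81 = 85$)
$\left(\left(73 + Z\right) + l{\left(-4 \right)}\right)^{2} = \left(\left(73 + 85\right) + \frac{5}{6}\right)^{2} = \left(158 + \frac{5}{6}\right)^{2} = \left(\frac{953}{6}\right)^{2} = \frac{908209}{36}$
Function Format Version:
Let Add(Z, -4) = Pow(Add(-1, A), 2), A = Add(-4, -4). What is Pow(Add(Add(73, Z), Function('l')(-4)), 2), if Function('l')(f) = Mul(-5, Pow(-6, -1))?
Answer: Rational(908209, 36) ≈ 25228.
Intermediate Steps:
A = -8
Function('l')(f) = Rational(5, 6) (Function('l')(f) = Mul(-5, Rational(-1, 6)) = Rational(5, 6))
Z = 85 (Z = Add(4, Pow(Add(-1, -8), 2)) = Add(4, Pow(-9, 2)) = Add(4, 81) = 85)
Pow(Add(Add(73, Z), Function('l')(-4)), 2) = Pow(Add(Add(73, 85), Rational(5, 6)), 2) = Pow(Add(158, Rational(5, 6)), 2) = Pow(Rational(953, 6), 2) = Rational(908209, 36)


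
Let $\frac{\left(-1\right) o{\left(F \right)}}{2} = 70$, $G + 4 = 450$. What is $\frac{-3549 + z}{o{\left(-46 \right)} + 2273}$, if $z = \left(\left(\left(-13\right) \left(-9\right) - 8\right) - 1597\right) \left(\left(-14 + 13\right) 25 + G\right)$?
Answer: $- \frac{209999}{711} \approx -295.36$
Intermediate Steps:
$G = 446$ ($G = -4 + 450 = 446$)
$o{\left(F \right)} = -140$ ($o{\left(F \right)} = \left(-2\right) 70 = -140$)
$z = -626448$ ($z = \left(\left(\left(-13\right) \left(-9\right) - 8\right) - 1597\right) \left(\left(-14 + 13\right) 25 + 446\right) = \left(\left(117 - 8\right) - 1597\right) \left(\left(-1\right) 25 + 446\right) = \left(109 - 1597\right) \left(-25 + 446\right) = \left(-1488\right) 421 = -626448$)
$\frac{-3549 + z}{o{\left(-46 \right)} + 2273} = \frac{-3549 - 626448}{-140 + 2273} = - \frac{629997}{2133} = \left(-629997\right) \frac{1}{2133} = - \frac{209999}{711}$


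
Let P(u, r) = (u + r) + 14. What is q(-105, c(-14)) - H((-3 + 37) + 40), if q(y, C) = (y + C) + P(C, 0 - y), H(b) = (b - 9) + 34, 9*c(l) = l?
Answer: -793/9 ≈ -88.111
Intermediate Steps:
c(l) = l/9
P(u, r) = 14 + r + u (P(u, r) = (r + u) + 14 = 14 + r + u)
H(b) = 25 + b (H(b) = (-9 + b) + 34 = 25 + b)
q(y, C) = 14 + 2*C (q(y, C) = (y + C) + (14 + (0 - y) + C) = (C + y) + (14 - y + C) = (C + y) + (14 + C - y) = 14 + 2*C)
q(-105, c(-14)) - H((-3 + 37) + 40) = (14 + 2*((⅑)*(-14))) - (25 + ((-3 + 37) + 40)) = (14 + 2*(-14/9)) - (25 + (34 + 40)) = (14 - 28/9) - (25 + 74) = 98/9 - 1*99 = 98/9 - 99 = -793/9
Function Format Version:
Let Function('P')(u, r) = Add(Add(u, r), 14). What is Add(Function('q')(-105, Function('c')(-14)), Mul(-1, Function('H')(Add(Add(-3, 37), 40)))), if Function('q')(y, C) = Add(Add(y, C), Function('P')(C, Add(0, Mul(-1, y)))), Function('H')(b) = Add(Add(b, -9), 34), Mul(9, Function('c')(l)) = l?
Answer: Rational(-793, 9) ≈ -88.111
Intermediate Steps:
Function('c')(l) = Mul(Rational(1, 9), l)
Function('P')(u, r) = Add(14, r, u) (Function('P')(u, r) = Add(Add(r, u), 14) = Add(14, r, u))
Function('H')(b) = Add(25, b) (Function('H')(b) = Add(Add(-9, b), 34) = Add(25, b))
Function('q')(y, C) = Add(14, Mul(2, C)) (Function('q')(y, C) = Add(Add(y, C), Add(14, Add(0, Mul(-1, y)), C)) = Add(Add(C, y), Add(14, Mul(-1, y), C)) = Add(Add(C, y), Add(14, C, Mul(-1, y))) = Add(14, Mul(2, C)))
Add(Function('q')(-105, Function('c')(-14)), Mul(-1, Function('H')(Add(Add(-3, 37), 40)))) = Add(Add(14, Mul(2, Mul(Rational(1, 9), -14))), Mul(-1, Add(25, Add(Add(-3, 37), 40)))) = Add(Add(14, Mul(2, Rational(-14, 9))), Mul(-1, Add(25, Add(34, 40)))) = Add(Add(14, Rational(-28, 9)), Mul(-1, Add(25, 74))) = Add(Rational(98, 9), Mul(-1, 99)) = Add(Rational(98, 9), -99) = Rational(-793, 9)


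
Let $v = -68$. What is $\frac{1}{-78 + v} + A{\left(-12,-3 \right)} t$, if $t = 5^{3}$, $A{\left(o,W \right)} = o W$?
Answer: $\frac{656999}{146} \approx 4500.0$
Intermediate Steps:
$A{\left(o,W \right)} = W o$
$t = 125$
$\frac{1}{-78 + v} + A{\left(-12,-3 \right)} t = \frac{1}{-78 - 68} + \left(-3\right) \left(-12\right) 125 = \frac{1}{-146} + 36 \cdot 125 = - \frac{1}{146} + 4500 = \frac{656999}{146}$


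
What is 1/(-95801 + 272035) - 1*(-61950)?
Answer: 10917696301/176234 ≈ 61950.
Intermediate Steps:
1/(-95801 + 272035) - 1*(-61950) = 1/176234 + 61950 = 10917696301/176234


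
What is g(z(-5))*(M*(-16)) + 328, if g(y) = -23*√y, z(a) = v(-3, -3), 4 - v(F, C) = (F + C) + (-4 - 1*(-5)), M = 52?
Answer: 57736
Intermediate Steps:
v(F, C) = 3 - C - F (v(F, C) = 4 - ((F + C) + (-4 - 1*(-5))) = 4 - ((C + F) + (-4 + 5)) = 4 - ((C + F) + 1) = 4 - (1 + C + F) = 4 + (-1 - C - F) = 3 - C - F)
z(a) = 9 (z(a) = 3 - 1*(-3) - 1*(-3) = 3 + 3 + 3 = 9)
g(z(-5))*(M*(-16)) + 328 = (-23*√9)*(52*(-16)) + 328 = -23*3*(-832) + 328 = -69*(-832) + 328 = 57408 + 328 = 57736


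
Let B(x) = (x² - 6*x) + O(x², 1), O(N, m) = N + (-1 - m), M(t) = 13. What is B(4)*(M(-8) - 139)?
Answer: -756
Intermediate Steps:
O(N, m) = -1 + N - m
B(x) = -2 - 6*x + 2*x² (B(x) = (x² - 6*x) + (-1 + x² - 1*1) = (x² - 6*x) + (-1 + x² - 1) = (x² - 6*x) + (-2 + x²) = -2 - 6*x + 2*x²)
B(4)*(M(-8) - 139) = (-2 - 6*4 + 2*4²)*(13 - 139) = (-2 - 24 + 2*16)*(-126) = (-2 - 24 + 32)*(-126) = 6*(-126) = -756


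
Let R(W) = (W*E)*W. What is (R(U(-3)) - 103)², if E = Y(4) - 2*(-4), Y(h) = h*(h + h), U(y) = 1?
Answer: 3969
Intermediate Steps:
Y(h) = 2*h² (Y(h) = h*(2*h) = 2*h²)
E = 40 (E = 2*4² - 2*(-4) = 2*16 + 8 = 32 + 8 = 40)
R(W) = 40*W² (R(W) = (W*40)*W = (40*W)*W = 40*W²)
(R(U(-3)) - 103)² = (40*1² - 103)² = (40*1 - 103)² = (40 - 103)² = (-63)² = 3969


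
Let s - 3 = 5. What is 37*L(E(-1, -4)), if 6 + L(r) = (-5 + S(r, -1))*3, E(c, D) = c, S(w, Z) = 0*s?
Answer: -777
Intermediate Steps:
s = 8 (s = 3 + 5 = 8)
S(w, Z) = 0 (S(w, Z) = 0*8 = 0)
L(r) = -21 (L(r) = -6 + (-5 + 0)*3 = -6 - 5*3 = -6 - 15 = -21)
37*L(E(-1, -4)) = 37*(-21) = -777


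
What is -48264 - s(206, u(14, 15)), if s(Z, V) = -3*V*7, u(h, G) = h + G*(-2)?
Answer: -48600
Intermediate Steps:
u(h, G) = h - 2*G
s(Z, V) = -21*V
-48264 - s(206, u(14, 15)) = -48264 - (-21)*(14 - 2*15) = -48264 - (-21)*(14 - 30) = -48264 - (-21)*(-16) = -48264 - 1*336 = -48264 - 336 = -48600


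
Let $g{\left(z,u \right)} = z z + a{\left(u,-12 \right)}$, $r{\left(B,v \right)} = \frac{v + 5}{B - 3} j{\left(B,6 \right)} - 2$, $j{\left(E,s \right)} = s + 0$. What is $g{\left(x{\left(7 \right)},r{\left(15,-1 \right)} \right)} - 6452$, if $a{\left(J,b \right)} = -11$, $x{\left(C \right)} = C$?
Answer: $-6414$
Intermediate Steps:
$j{\left(E,s \right)} = s$
$r{\left(B,v \right)} = -2 + \frac{6 \left(5 + v\right)}{-3 + B}$ ($r{\left(B,v \right)} = \frac{v + 5}{B - 3} \cdot 6 - 2 = \frac{5 + v}{-3 + B} 6 - 2 = \frac{6 \left(5 + v\right)}{-3 + B} - 2 = -2 + \frac{6 \left(5 + v\right)}{-3 + B}$)
$g{\left(z,u \right)} = -11 + z^{2}$ ($g{\left(z,u \right)} = z z - 11 = z^{2} - 11 = -11 + z^{2}$)
$g{\left(x{\left(7 \right)},r{\left(15,-1 \right)} \right)} - 6452 = \left(-11 + 7^{2}\right) - 6452 = \left(-11 + 49\right) - 6452 = 38 - 6452 = -6414$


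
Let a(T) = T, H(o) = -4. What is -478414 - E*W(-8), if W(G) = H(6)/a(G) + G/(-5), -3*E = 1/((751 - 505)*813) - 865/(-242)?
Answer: -28943606185832/60499395 ≈ -4.7841e+5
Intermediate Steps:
E = -43249628/36299637 (E = -(1/((751 - 505)*813) - 865/(-242))/3 = -((1/813)/246 - 865*(-1/242))/3 = -((1/246)*(1/813) + 865/242)/3 = -(1/199998 + 865/242)/3 = -1/3*43249628/12099879 = -43249628/36299637 ≈ -1.1915)
W(G) = -4/G - G/5 (W(G) = -4/G + G/(-5) = -4/G + G*(-1/5) = -4/G - G/5)
-478414 - E*W(-8) = -478414 - (-43249628)*(-4/(-8) - 1/5*(-8))/36299637 = -478414 - (-43249628)*(-4*(-1/8) + 8/5)/36299637 = -478414 - (-43249628)*(1/2 + 8/5)/36299637 = -478414 - (-43249628)*21/(36299637*10) = -478414 - 1*(-151373698/60499395) = -478414 + 151373698/60499395 = -28943606185832/60499395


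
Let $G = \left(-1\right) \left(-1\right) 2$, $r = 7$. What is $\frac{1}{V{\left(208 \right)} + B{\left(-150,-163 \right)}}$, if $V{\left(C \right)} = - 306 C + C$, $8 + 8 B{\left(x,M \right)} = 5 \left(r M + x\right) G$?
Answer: $- \frac{4}{260219} \approx -1.5372 \cdot 10^{-5}$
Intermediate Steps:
$G = 2$ ($G = 1 \cdot 2 = 2$)
$B{\left(x,M \right)} = -1 + \frac{5 x}{4} + \frac{35 M}{4}$ ($B{\left(x,M \right)} = -1 + \frac{5 \left(7 M + x\right) 2}{8} = -1 + \frac{5 \left(x + 7 M\right) 2}{8} = -1 + \frac{\left(5 x + 35 M\right) 2}{8} = -1 + \frac{10 x + 70 M}{8} = -1 + \left(\frac{5 x}{4} + \frac{35 M}{4}\right) = -1 + \frac{5 x}{4} + \frac{35 M}{4}$)
$V{\left(C \right)} = - 305 C$
$\frac{1}{V{\left(208 \right)} + B{\left(-150,-163 \right)}} = \frac{1}{\left(-305\right) 208 + \left(-1 + \frac{5}{4} \left(-150\right) + \frac{35}{4} \left(-163\right)\right)} = \frac{1}{-63440 - \frac{6459}{4}} = \frac{1}{- \frac{260219}{4}} = - \frac{4}{260219}$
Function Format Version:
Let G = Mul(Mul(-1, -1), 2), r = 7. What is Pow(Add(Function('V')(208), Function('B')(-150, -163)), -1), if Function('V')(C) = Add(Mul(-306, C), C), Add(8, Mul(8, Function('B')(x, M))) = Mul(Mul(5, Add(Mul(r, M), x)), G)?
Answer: Rational(-4, 260219) ≈ -1.5372e-5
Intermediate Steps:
G = 2 (G = Mul(1, 2) = 2)
Function('B')(x, M) = Add(-1, Mul(Rational(5, 4), x), Mul(Rational(35, 4), M)) (Function('B')(x, M) = Add(-1, Mul(Rational(1, 8), Mul(Mul(5, Add(Mul(7, M), x)), 2))) = Add(-1, Mul(Rational(1, 8), Mul(Mul(5, Add(x, Mul(7, M))), 2))) = Add(-1, Mul(Rational(1, 8), Mul(Add(Mul(5, x), Mul(35, M)), 2))) = Add(-1, Mul(Rational(1, 8), Add(Mul(10, x), Mul(70, M)))) = Add(-1, Add(Mul(Rational(5, 4), x), Mul(Rational(35, 4), M))) = Add(-1, Mul(Rational(5, 4), x), Mul(Rational(35, 4), M)))
Function('V')(C) = Mul(-305, C)
Pow(Add(Function('V')(208), Function('B')(-150, -163)), -1) = Pow(Add(Mul(-305, 208), Add(-1, Mul(Rational(5, 4), -150), Mul(Rational(35, 4), -163))), -1) = Pow(Add(-63440, Add(-1, Rational(-375, 2), Rational(-5705, 4))), -1) = Pow(Add(-63440, Rational(-6459, 4)), -1) = Pow(Rational(-260219, 4), -1) = Rational(-4, 260219)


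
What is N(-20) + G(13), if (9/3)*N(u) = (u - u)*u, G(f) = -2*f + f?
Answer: -13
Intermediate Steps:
G(f) = -f
N(u) = 0 (N(u) = ((u - u)*u)/3 = (0*u)/3 = (⅓)*0 = 0)
N(-20) + G(13) = 0 - 1*13 = 0 - 13 = -13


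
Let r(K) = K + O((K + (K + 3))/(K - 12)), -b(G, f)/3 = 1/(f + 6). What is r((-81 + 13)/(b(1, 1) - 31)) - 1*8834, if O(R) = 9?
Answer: -485256/55 ≈ -8822.8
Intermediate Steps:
b(G, f) = -3/(6 + f) (b(G, f) = -3/(f + 6) = -3/(6 + f))
r(K) = 9 + K (r(K) = K + 9 = 9 + K)
r((-81 + 13)/(b(1, 1) - 31)) - 1*8834 = (9 + (-81 + 13)/(-3/(6 + 1) - 31)) - 1*8834 = (9 - 68/(-3/7 - 31)) - 8834 = (9 - 68/(-220/7)) - 8834 = (9 - 68*(-7/220)) - 8834 = (9 + 119/55) - 8834 = 614/55 - 8834 = -485256/55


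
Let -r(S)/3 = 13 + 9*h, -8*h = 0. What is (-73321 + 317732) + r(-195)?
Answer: 244372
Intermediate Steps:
h = 0 (h = -1/8*0 = 0)
r(S) = -39 (r(S) = -3*(13 + 9*0) = -3*(13 + 0) = -3*13 = -39)
(-73321 + 317732) + r(-195) = (-73321 + 317732) - 39 = 244411 - 39 = 244372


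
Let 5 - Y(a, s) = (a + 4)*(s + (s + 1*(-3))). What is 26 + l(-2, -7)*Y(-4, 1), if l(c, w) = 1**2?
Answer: 31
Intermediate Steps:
l(c, w) = 1
Y(a, s) = 5 - (-3 + 2*s)*(4 + a) (Y(a, s) = 5 - (a + 4)*(s + (s + 1*(-3))) = 5 - (4 + a)*(s + (s - 3)) = 5 - (4 + a)*(s + (-3 + s)) = 5 - (4 + a)*(-3 + 2*s) = 5 - (-3 + 2*s)*(4 + a))
26 + l(-2, -7)*Y(-4, 1) = 26 + 1*(17 - 8*1 + 3*(-4) - 2*(-4)*1) = 26 + 1*(17 - 8 - 12 + 8) = 26 + 1*5 = 26 + 5 = 31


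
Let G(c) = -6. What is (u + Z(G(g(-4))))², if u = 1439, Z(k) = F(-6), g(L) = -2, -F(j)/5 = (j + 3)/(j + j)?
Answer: 33074001/16 ≈ 2.0671e+6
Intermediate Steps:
F(j) = -5*(3 + j)/(2*j) (F(j) = -5*(j + 3)/(j + j) = -5*(3 + j)/(2*j))
Z(k) = -5/4 (Z(k) = (5/2)*(-3 - 1*(-6))/(-6) = (5/2)*(-⅙)*(-3 + 6) = (5/2)*(-⅙)*3 = -5/4)
(u + Z(G(g(-4))))² = (1439 - 5/4)² = (5751/4)² = 33074001/16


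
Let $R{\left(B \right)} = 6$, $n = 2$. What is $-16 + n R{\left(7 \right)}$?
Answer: $-4$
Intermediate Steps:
$-16 + n R{\left(7 \right)} = -16 + 2 \cdot 6 = -16 + 12 = -4$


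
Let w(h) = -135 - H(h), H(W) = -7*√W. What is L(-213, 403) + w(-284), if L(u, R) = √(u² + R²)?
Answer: -135 + √207778 + 14*I*√71 ≈ 320.83 + 117.97*I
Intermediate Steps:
L(u, R) = √(R² + u²)
w(h) = -135 + 7*√h (w(h) = -135 - (-7)*√h = -135 + 7*√h)
L(-213, 403) + w(-284) = √(403² + (-213)²) + (-135 + 7*√(-284)) = √(162409 + 45369) + (-135 + 7*(2*I*√71)) = √207778 + (-135 + 14*I*√71) = -135 + √207778 + 14*I*√71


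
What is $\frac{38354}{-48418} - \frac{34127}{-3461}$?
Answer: $\frac{759808946}{83787349} \approx 9.0683$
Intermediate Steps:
$\frac{38354}{-48418} - \frac{34127}{-3461} = 38354 \left(- \frac{1}{48418}\right) - - \frac{34127}{3461} = - \frac{19177}{24209} + \frac{34127}{3461} = \frac{759808946}{83787349}$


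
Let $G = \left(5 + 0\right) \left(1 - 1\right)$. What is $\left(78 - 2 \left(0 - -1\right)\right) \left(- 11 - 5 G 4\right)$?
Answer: $0$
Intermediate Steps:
$G = 0$ ($G = 5 \cdot 0 = 0$)
$\left(78 - 2 \left(0 - -1\right)\right) \left(- 11 - 5 G 4\right) = \left(78 - 2 \left(0 - -1\right)\right) \left(- 11 \left(-5\right) 0 \cdot 4\right) = \left(78 - 2 \left(0 + \left(-4 + 5\right)\right)\right) \left(- 11 \cdot 0 \cdot 4\right) = \left(78 - 2 \left(0 + 1\right)\right) \left(\left(-11\right) 0\right) = \left(78 - 2\right) 0 = 76 \cdot 0 = 0$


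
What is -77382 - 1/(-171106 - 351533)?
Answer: -40442851097/522639 ≈ -77382.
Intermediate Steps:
-77382 - 1/(-171106 - 351533) = -77382 - 1/(-522639) = -77382 - 1*(-1/522639) = -77382 + 1/522639 = -40442851097/522639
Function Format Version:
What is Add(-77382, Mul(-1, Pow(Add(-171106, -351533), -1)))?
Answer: Rational(-40442851097, 522639) ≈ -77382.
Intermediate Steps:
Add(-77382, Mul(-1, Pow(Add(-171106, -351533), -1))) = Add(-77382, Mul(-1, Pow(-522639, -1))) = Add(-77382, Mul(-1, Rational(-1, 522639))) = Add(-77382, Rational(1, 522639)) = Rational(-40442851097, 522639)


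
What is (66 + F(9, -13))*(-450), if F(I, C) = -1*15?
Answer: -22950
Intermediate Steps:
F(I, C) = -15
(66 + F(9, -13))*(-450) = (66 - 15)*(-450) = 51*(-450) = -22950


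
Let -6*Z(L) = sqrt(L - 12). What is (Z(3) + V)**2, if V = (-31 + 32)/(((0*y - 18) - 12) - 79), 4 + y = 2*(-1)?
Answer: -11877/47524 + I/109 ≈ -0.24992 + 0.0091743*I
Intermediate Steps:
y = -6 (y = -4 + 2*(-1) = -4 - 2 = -6)
Z(L) = -sqrt(-12 + L)/6 (Z(L) = -sqrt(L - 12)/6 = -sqrt(-12 + L)/6)
V = -1/109 (V = (-31 + 32)/(((0*(-6) - 18) - 12) - 79) = 1/(((0 - 18) - 12) - 79) = 1/((-18 - 12) - 79) = 1/(-30 - 79) = 1/(-109) = 1*(-1/109) = -1/109 ≈ -0.0091743)
(Z(3) + V)**2 = (-sqrt(-12 + 3)/6 - 1/109)**2 = (-I/2 - 1/109)**2 = (-1/109 - I/2)**2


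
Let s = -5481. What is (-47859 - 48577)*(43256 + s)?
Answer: -3642869900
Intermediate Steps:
(-47859 - 48577)*(43256 + s) = (-47859 - 48577)*(43256 - 5481) = -96436*37775 = -3642869900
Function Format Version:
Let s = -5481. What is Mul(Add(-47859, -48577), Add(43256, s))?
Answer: -3642869900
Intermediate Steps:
Mul(Add(-47859, -48577), Add(43256, s)) = Mul(Add(-47859, -48577), Add(43256, -5481)) = Mul(-96436, 37775) = -3642869900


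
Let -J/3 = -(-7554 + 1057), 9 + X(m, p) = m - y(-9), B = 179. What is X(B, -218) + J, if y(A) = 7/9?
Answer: -173896/9 ≈ -19322.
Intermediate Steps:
y(A) = 7/9 (y(A) = 7*(⅑) = 7/9)
X(m, p) = -88/9 + m (X(m, p) = -9 + (m - 1*7/9) = -9 + (m - 7/9) = -9 + (-7/9 + m) = -88/9 + m)
J = -19491 (J = -(-3)*(-7554 + 1057) = -(-3)*(-6497) = -3*6497 = -19491)
X(B, -218) + J = (-88/9 + 179) - 19491 = 1523/9 - 19491 = -173896/9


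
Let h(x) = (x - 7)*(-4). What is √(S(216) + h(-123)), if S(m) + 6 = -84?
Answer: √430 ≈ 20.736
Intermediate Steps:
S(m) = -90 (S(m) = -6 - 84 = -90)
h(x) = 28 - 4*x (h(x) = (-7 + x)*(-4) = 28 - 4*x)
√(S(216) + h(-123)) = √(-90 + (28 - 4*(-123))) = √(-90 + (28 + 492)) = √(-90 + 520) = √430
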